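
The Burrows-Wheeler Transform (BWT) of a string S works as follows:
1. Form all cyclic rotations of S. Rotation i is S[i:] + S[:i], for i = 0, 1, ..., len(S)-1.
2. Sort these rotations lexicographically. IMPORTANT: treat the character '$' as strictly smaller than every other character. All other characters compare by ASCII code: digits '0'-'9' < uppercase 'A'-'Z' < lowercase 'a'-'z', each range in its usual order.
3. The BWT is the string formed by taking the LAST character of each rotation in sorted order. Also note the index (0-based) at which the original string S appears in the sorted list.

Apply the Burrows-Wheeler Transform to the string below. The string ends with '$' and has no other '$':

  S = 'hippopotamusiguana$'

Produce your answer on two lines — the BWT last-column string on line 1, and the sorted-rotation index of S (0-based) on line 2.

Answer: antui$shaapppoiuogm
5

Derivation:
All 19 rotations (rotation i = S[i:]+S[:i]):
  rot[0] = hippopotamusiguana$
  rot[1] = ippopotamusiguana$h
  rot[2] = ppopotamusiguana$hi
  rot[3] = popotamusiguana$hip
  rot[4] = opotamusiguana$hipp
  rot[5] = potamusiguana$hippo
  rot[6] = otamusiguana$hippop
  rot[7] = tamusiguana$hippopo
  rot[8] = amusiguana$hippopot
  rot[9] = musiguana$hippopota
  rot[10] = usiguana$hippopotam
  rot[11] = siguana$hippopotamu
  rot[12] = iguana$hippopotamus
  rot[13] = guana$hippopotamusi
  rot[14] = uana$hippopotamusig
  rot[15] = ana$hippopotamusigu
  rot[16] = na$hippopotamusigua
  rot[17] = a$hippopotamusiguan
  rot[18] = $hippopotamusiguana
Sorted (with $ < everything):
  sorted[0] = $hippopotamusiguana  (last char: 'a')
  sorted[1] = a$hippopotamusiguan  (last char: 'n')
  sorted[2] = amusiguana$hippopot  (last char: 't')
  sorted[3] = ana$hippopotamusigu  (last char: 'u')
  sorted[4] = guana$hippopotamusi  (last char: 'i')
  sorted[5] = hippopotamusiguana$  (last char: '$')
  sorted[6] = iguana$hippopotamus  (last char: 's')
  sorted[7] = ippopotamusiguana$h  (last char: 'h')
  sorted[8] = musiguana$hippopota  (last char: 'a')
  sorted[9] = na$hippopotamusigua  (last char: 'a')
  sorted[10] = opotamusiguana$hipp  (last char: 'p')
  sorted[11] = otamusiguana$hippop  (last char: 'p')
  sorted[12] = popotamusiguana$hip  (last char: 'p')
  sorted[13] = potamusiguana$hippo  (last char: 'o')
  sorted[14] = ppopotamusiguana$hi  (last char: 'i')
  sorted[15] = siguana$hippopotamu  (last char: 'u')
  sorted[16] = tamusiguana$hippopo  (last char: 'o')
  sorted[17] = uana$hippopotamusig  (last char: 'g')
  sorted[18] = usiguana$hippopotam  (last char: 'm')
Last column: antui$shaapppoiuogm
Original string S is at sorted index 5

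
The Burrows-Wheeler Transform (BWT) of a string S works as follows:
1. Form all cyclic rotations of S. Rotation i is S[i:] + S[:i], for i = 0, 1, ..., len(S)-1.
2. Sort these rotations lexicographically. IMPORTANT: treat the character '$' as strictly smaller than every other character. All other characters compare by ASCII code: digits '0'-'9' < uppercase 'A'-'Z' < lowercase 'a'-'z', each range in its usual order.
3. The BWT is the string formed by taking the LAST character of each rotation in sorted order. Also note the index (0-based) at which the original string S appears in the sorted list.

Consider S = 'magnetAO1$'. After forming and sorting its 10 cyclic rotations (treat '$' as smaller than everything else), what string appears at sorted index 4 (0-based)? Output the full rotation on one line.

All 10 rotations (rotation i = S[i:]+S[:i]):
  rot[0] = magnetAO1$
  rot[1] = agnetAO1$m
  rot[2] = gnetAO1$ma
  rot[3] = netAO1$mag
  rot[4] = etAO1$magn
  rot[5] = tAO1$magne
  rot[6] = AO1$magnet
  rot[7] = O1$magnetA
  rot[8] = 1$magnetAO
  rot[9] = $magnetAO1
Sorted (with $ < everything):
  sorted[0] = $magnetAO1
  sorted[1] = 1$magnetAO
  sorted[2] = AO1$magnet
  sorted[3] = O1$magnetA
  sorted[4] = agnetAO1$m
  sorted[5] = etAO1$magn
  sorted[6] = gnetAO1$ma
  sorted[7] = magnetAO1$
  sorted[8] = netAO1$mag
  sorted[9] = tAO1$magne
sorted[4] = agnetAO1$m

Answer: agnetAO1$m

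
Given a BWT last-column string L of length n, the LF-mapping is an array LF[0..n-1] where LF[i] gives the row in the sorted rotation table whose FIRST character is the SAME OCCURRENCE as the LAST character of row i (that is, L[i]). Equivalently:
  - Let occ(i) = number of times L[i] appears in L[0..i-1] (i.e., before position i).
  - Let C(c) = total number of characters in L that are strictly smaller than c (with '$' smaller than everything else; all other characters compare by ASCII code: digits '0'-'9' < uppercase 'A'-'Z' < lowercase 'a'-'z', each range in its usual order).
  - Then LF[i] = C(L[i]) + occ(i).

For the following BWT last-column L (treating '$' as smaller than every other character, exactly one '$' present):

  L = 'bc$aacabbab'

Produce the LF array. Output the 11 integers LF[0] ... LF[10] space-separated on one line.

Answer: 5 9 0 1 2 10 3 6 7 4 8

Derivation:
Char counts: '$':1, 'a':4, 'b':4, 'c':2
C (first-col start): C('$')=0, C('a')=1, C('b')=5, C('c')=9
L[0]='b': occ=0, LF[0]=C('b')+0=5+0=5
L[1]='c': occ=0, LF[1]=C('c')+0=9+0=9
L[2]='$': occ=0, LF[2]=C('$')+0=0+0=0
L[3]='a': occ=0, LF[3]=C('a')+0=1+0=1
L[4]='a': occ=1, LF[4]=C('a')+1=1+1=2
L[5]='c': occ=1, LF[5]=C('c')+1=9+1=10
L[6]='a': occ=2, LF[6]=C('a')+2=1+2=3
L[7]='b': occ=1, LF[7]=C('b')+1=5+1=6
L[8]='b': occ=2, LF[8]=C('b')+2=5+2=7
L[9]='a': occ=3, LF[9]=C('a')+3=1+3=4
L[10]='b': occ=3, LF[10]=C('b')+3=5+3=8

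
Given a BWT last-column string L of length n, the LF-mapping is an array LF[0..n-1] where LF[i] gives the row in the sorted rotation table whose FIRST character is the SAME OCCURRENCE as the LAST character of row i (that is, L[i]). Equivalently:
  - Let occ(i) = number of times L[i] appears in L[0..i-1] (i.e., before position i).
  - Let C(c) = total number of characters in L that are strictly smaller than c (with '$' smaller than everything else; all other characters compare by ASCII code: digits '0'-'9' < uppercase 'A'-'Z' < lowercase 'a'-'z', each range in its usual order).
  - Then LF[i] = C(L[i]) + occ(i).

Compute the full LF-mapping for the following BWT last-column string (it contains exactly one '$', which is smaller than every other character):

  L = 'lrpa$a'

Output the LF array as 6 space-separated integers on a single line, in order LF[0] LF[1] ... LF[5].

Char counts: '$':1, 'a':2, 'l':1, 'p':1, 'r':1
C (first-col start): C('$')=0, C('a')=1, C('l')=3, C('p')=4, C('r')=5
L[0]='l': occ=0, LF[0]=C('l')+0=3+0=3
L[1]='r': occ=0, LF[1]=C('r')+0=5+0=5
L[2]='p': occ=0, LF[2]=C('p')+0=4+0=4
L[3]='a': occ=0, LF[3]=C('a')+0=1+0=1
L[4]='$': occ=0, LF[4]=C('$')+0=0+0=0
L[5]='a': occ=1, LF[5]=C('a')+1=1+1=2

Answer: 3 5 4 1 0 2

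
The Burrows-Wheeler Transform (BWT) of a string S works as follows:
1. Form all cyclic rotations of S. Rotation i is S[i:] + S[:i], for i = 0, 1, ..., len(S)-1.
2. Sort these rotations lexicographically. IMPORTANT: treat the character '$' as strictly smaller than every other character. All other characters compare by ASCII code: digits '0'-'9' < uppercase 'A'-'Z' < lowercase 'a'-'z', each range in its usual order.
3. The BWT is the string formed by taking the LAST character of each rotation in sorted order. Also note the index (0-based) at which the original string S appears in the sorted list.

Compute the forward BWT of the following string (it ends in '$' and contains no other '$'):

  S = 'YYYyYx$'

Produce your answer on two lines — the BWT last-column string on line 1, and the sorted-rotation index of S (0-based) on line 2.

All 7 rotations (rotation i = S[i:]+S[:i]):
  rot[0] = YYYyYx$
  rot[1] = YYyYx$Y
  rot[2] = YyYx$YY
  rot[3] = yYx$YYY
  rot[4] = Yx$YYYy
  rot[5] = x$YYYyY
  rot[6] = $YYYyYx
Sorted (with $ < everything):
  sorted[0] = $YYYyYx  (last char: 'x')
  sorted[1] = YYYyYx$  (last char: '$')
  sorted[2] = YYyYx$Y  (last char: 'Y')
  sorted[3] = Yx$YYYy  (last char: 'y')
  sorted[4] = YyYx$YY  (last char: 'Y')
  sorted[5] = x$YYYyY  (last char: 'Y')
  sorted[6] = yYx$YYY  (last char: 'Y')
Last column: x$YyYYY
Original string S is at sorted index 1

Answer: x$YyYYY
1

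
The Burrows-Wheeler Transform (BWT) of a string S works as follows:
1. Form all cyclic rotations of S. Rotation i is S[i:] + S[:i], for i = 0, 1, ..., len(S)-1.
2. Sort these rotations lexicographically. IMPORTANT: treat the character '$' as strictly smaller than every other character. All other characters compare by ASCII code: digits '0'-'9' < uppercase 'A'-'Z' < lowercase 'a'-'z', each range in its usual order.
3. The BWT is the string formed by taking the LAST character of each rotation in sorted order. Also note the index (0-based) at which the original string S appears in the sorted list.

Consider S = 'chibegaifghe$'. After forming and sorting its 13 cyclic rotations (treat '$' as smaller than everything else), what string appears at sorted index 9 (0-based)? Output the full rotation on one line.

All 13 rotations (rotation i = S[i:]+S[:i]):
  rot[0] = chibegaifghe$
  rot[1] = hibegaifghe$c
  rot[2] = ibegaifghe$ch
  rot[3] = begaifghe$chi
  rot[4] = egaifghe$chib
  rot[5] = gaifghe$chibe
  rot[6] = aifghe$chibeg
  rot[7] = ifghe$chibega
  rot[8] = fghe$chibegai
  rot[9] = ghe$chibegaif
  rot[10] = he$chibegaifg
  rot[11] = e$chibegaifgh
  rot[12] = $chibegaifghe
Sorted (with $ < everything):
  sorted[0] = $chibegaifghe
  sorted[1] = aifghe$chibeg
  sorted[2] = begaifghe$chi
  sorted[3] = chibegaifghe$
  sorted[4] = e$chibegaifgh
  sorted[5] = egaifghe$chib
  sorted[6] = fghe$chibegai
  sorted[7] = gaifghe$chibe
  sorted[8] = ghe$chibegaif
  sorted[9] = he$chibegaifg
  sorted[10] = hibegaifghe$c
  sorted[11] = ibegaifghe$ch
  sorted[12] = ifghe$chibega
sorted[9] = he$chibegaifg

Answer: he$chibegaifg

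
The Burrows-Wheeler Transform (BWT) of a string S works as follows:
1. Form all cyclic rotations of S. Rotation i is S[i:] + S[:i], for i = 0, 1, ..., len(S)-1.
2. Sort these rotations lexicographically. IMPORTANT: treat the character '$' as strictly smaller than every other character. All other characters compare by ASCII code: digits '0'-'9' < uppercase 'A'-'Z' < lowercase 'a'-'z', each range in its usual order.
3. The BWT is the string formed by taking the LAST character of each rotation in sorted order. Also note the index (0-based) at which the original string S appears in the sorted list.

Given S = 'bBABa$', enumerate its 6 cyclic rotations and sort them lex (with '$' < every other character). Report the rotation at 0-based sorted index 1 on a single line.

Answer: ABa$bB

Derivation:
All 6 rotations (rotation i = S[i:]+S[:i]):
  rot[0] = bBABa$
  rot[1] = BABa$b
  rot[2] = ABa$bB
  rot[3] = Ba$bBA
  rot[4] = a$bBAB
  rot[5] = $bBABa
Sorted (with $ < everything):
  sorted[0] = $bBABa
  sorted[1] = ABa$bB
  sorted[2] = BABa$b
  sorted[3] = Ba$bBA
  sorted[4] = a$bBAB
  sorted[5] = bBABa$
sorted[1] = ABa$bB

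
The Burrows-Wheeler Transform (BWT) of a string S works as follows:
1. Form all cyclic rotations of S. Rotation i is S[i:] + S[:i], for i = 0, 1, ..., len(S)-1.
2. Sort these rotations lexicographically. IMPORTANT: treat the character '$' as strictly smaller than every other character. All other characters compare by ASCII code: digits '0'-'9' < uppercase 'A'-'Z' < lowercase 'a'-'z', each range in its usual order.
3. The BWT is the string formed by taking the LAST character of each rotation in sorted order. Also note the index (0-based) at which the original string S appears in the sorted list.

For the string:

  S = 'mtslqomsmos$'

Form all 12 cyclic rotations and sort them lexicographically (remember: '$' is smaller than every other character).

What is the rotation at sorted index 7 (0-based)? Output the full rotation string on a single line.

Answer: qomsmos$mtsl

Derivation:
All 12 rotations (rotation i = S[i:]+S[:i]):
  rot[0] = mtslqomsmos$
  rot[1] = tslqomsmos$m
  rot[2] = slqomsmos$mt
  rot[3] = lqomsmos$mts
  rot[4] = qomsmos$mtsl
  rot[5] = omsmos$mtslq
  rot[6] = msmos$mtslqo
  rot[7] = smos$mtslqom
  rot[8] = mos$mtslqoms
  rot[9] = os$mtslqomsm
  rot[10] = s$mtslqomsmo
  rot[11] = $mtslqomsmos
Sorted (with $ < everything):
  sorted[0] = $mtslqomsmos
  sorted[1] = lqomsmos$mts
  sorted[2] = mos$mtslqoms
  sorted[3] = msmos$mtslqo
  sorted[4] = mtslqomsmos$
  sorted[5] = omsmos$mtslq
  sorted[6] = os$mtslqomsm
  sorted[7] = qomsmos$mtsl
  sorted[8] = s$mtslqomsmo
  sorted[9] = slqomsmos$mt
  sorted[10] = smos$mtslqom
  sorted[11] = tslqomsmos$m
sorted[7] = qomsmos$mtsl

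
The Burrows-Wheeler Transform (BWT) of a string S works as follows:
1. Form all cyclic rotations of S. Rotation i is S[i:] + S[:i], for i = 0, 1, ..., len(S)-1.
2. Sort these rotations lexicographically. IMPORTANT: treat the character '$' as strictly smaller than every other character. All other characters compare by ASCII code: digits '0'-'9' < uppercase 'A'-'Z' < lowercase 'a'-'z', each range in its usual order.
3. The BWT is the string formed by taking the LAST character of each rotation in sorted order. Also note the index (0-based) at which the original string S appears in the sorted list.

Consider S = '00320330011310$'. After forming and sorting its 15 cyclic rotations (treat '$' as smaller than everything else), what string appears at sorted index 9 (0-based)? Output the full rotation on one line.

Answer: 1310$0032033001

Derivation:
All 15 rotations (rotation i = S[i:]+S[:i]):
  rot[0] = 00320330011310$
  rot[1] = 0320330011310$0
  rot[2] = 320330011310$00
  rot[3] = 20330011310$003
  rot[4] = 0330011310$0032
  rot[5] = 330011310$00320
  rot[6] = 30011310$003203
  rot[7] = 0011310$0032033
  rot[8] = 011310$00320330
  rot[9] = 11310$003203300
  rot[10] = 1310$0032033001
  rot[11] = 310$00320330011
  rot[12] = 10$003203300113
  rot[13] = 0$0032033001131
  rot[14] = $00320330011310
Sorted (with $ < everything):
  sorted[0] = $00320330011310
  sorted[1] = 0$0032033001131
  sorted[2] = 0011310$0032033
  sorted[3] = 00320330011310$
  sorted[4] = 011310$00320330
  sorted[5] = 0320330011310$0
  sorted[6] = 0330011310$0032
  sorted[7] = 10$003203300113
  sorted[8] = 11310$003203300
  sorted[9] = 1310$0032033001
  sorted[10] = 20330011310$003
  sorted[11] = 30011310$003203
  sorted[12] = 310$00320330011
  sorted[13] = 320330011310$00
  sorted[14] = 330011310$00320
sorted[9] = 1310$0032033001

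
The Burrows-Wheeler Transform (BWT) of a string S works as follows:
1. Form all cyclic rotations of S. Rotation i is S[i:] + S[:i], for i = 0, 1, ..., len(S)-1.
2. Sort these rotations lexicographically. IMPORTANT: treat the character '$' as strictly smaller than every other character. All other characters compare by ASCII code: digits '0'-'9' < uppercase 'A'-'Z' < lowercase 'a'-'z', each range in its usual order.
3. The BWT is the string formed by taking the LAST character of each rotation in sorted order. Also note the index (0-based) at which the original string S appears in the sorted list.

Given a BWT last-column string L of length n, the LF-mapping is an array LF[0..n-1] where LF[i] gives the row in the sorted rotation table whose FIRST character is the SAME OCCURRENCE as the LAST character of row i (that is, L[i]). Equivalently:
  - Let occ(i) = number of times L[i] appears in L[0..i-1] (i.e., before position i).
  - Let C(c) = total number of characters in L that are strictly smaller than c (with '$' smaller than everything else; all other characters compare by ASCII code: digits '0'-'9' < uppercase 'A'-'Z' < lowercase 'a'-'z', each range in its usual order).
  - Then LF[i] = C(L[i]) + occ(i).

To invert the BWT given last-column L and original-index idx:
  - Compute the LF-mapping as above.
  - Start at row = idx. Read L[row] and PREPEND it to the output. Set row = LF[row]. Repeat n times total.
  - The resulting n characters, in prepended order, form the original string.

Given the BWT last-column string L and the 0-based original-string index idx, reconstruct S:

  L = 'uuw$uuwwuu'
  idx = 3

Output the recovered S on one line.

LF mapping: 1 2 7 0 3 4 8 9 5 6
Walk LF starting at row 3, prepending L[row]:
  step 1: row=3, L[3]='$', prepend. Next row=LF[3]=0
  step 2: row=0, L[0]='u', prepend. Next row=LF[0]=1
  step 3: row=1, L[1]='u', prepend. Next row=LF[1]=2
  step 4: row=2, L[2]='w', prepend. Next row=LF[2]=7
  step 5: row=7, L[7]='w', prepend. Next row=LF[7]=9
  step 6: row=9, L[9]='u', prepend. Next row=LF[9]=6
  step 7: row=6, L[6]='w', prepend. Next row=LF[6]=8
  step 8: row=8, L[8]='u', prepend. Next row=LF[8]=5
  step 9: row=5, L[5]='u', prepend. Next row=LF[5]=4
  step 10: row=4, L[4]='u', prepend. Next row=LF[4]=3
Reversed output: uuuwuwwuu$

Answer: uuuwuwwuu$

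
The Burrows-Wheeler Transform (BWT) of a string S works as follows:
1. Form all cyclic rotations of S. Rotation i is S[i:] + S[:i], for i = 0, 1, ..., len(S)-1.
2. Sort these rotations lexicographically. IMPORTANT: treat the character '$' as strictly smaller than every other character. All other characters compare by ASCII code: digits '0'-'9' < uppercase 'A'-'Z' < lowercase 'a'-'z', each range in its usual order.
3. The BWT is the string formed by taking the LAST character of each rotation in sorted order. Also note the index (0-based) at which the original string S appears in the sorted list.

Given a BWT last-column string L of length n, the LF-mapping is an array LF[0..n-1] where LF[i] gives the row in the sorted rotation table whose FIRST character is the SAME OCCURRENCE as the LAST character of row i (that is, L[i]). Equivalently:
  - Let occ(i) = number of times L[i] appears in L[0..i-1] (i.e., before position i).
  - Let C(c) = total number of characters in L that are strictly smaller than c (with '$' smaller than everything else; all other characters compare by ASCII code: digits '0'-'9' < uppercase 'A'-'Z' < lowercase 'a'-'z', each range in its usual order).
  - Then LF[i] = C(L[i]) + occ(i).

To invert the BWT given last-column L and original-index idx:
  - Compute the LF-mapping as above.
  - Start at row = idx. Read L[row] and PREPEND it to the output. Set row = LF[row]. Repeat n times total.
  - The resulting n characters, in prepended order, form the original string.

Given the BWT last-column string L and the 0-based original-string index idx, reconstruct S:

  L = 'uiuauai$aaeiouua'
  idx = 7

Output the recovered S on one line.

LF mapping: 11 7 12 1 13 2 8 0 3 4 6 9 10 14 15 5
Walk LF starting at row 7, prepending L[row]:
  step 1: row=7, L[7]='$', prepend. Next row=LF[7]=0
  step 2: row=0, L[0]='u', prepend. Next row=LF[0]=11
  step 3: row=11, L[11]='i', prepend. Next row=LF[11]=9
  step 4: row=9, L[9]='a', prepend. Next row=LF[9]=4
  step 5: row=4, L[4]='u', prepend. Next row=LF[4]=13
  step 6: row=13, L[13]='u', prepend. Next row=LF[13]=14
  step 7: row=14, L[14]='u', prepend. Next row=LF[14]=15
  step 8: row=15, L[15]='a', prepend. Next row=LF[15]=5
  step 9: row=5, L[5]='a', prepend. Next row=LF[5]=2
  step 10: row=2, L[2]='u', prepend. Next row=LF[2]=12
  step 11: row=12, L[12]='o', prepend. Next row=LF[12]=10
  step 12: row=10, L[10]='e', prepend. Next row=LF[10]=6
  step 13: row=6, L[6]='i', prepend. Next row=LF[6]=8
  step 14: row=8, L[8]='a', prepend. Next row=LF[8]=3
  step 15: row=3, L[3]='a', prepend. Next row=LF[3]=1
  step 16: row=1, L[1]='i', prepend. Next row=LF[1]=7
Reversed output: iaaieouaauuuaiu$

Answer: iaaieouaauuuaiu$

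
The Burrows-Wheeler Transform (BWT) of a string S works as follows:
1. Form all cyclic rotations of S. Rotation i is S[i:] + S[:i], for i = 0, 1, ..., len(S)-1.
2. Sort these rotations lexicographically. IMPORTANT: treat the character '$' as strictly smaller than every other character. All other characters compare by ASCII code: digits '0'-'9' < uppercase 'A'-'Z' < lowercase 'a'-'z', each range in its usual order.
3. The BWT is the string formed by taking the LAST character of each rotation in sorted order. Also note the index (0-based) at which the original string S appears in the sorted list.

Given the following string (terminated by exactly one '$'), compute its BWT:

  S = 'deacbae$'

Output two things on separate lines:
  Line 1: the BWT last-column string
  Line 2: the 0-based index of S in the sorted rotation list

All 8 rotations (rotation i = S[i:]+S[:i]):
  rot[0] = deacbae$
  rot[1] = eacbae$d
  rot[2] = acbae$de
  rot[3] = cbae$dea
  rot[4] = bae$deac
  rot[5] = ae$deacb
  rot[6] = e$deacba
  rot[7] = $deacbae
Sorted (with $ < everything):
  sorted[0] = $deacbae  (last char: 'e')
  sorted[1] = acbae$de  (last char: 'e')
  sorted[2] = ae$deacb  (last char: 'b')
  sorted[3] = bae$deac  (last char: 'c')
  sorted[4] = cbae$dea  (last char: 'a')
  sorted[5] = deacbae$  (last char: '$')
  sorted[6] = e$deacba  (last char: 'a')
  sorted[7] = eacbae$d  (last char: 'd')
Last column: eebca$ad
Original string S is at sorted index 5

Answer: eebca$ad
5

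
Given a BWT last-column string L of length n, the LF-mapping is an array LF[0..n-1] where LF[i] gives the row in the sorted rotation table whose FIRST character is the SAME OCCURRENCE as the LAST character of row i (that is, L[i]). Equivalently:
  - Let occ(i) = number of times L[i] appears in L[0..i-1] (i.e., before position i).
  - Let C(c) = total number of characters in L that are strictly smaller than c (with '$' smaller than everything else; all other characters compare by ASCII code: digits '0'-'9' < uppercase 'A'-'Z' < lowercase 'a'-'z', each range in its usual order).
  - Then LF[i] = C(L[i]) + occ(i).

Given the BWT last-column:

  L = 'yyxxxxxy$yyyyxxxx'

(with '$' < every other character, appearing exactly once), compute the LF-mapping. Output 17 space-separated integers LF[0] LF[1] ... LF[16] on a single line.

Char counts: '$':1, 'x':9, 'y':7
C (first-col start): C('$')=0, C('x')=1, C('y')=10
L[0]='y': occ=0, LF[0]=C('y')+0=10+0=10
L[1]='y': occ=1, LF[1]=C('y')+1=10+1=11
L[2]='x': occ=0, LF[2]=C('x')+0=1+0=1
L[3]='x': occ=1, LF[3]=C('x')+1=1+1=2
L[4]='x': occ=2, LF[4]=C('x')+2=1+2=3
L[5]='x': occ=3, LF[5]=C('x')+3=1+3=4
L[6]='x': occ=4, LF[6]=C('x')+4=1+4=5
L[7]='y': occ=2, LF[7]=C('y')+2=10+2=12
L[8]='$': occ=0, LF[8]=C('$')+0=0+0=0
L[9]='y': occ=3, LF[9]=C('y')+3=10+3=13
L[10]='y': occ=4, LF[10]=C('y')+4=10+4=14
L[11]='y': occ=5, LF[11]=C('y')+5=10+5=15
L[12]='y': occ=6, LF[12]=C('y')+6=10+6=16
L[13]='x': occ=5, LF[13]=C('x')+5=1+5=6
L[14]='x': occ=6, LF[14]=C('x')+6=1+6=7
L[15]='x': occ=7, LF[15]=C('x')+7=1+7=8
L[16]='x': occ=8, LF[16]=C('x')+8=1+8=9

Answer: 10 11 1 2 3 4 5 12 0 13 14 15 16 6 7 8 9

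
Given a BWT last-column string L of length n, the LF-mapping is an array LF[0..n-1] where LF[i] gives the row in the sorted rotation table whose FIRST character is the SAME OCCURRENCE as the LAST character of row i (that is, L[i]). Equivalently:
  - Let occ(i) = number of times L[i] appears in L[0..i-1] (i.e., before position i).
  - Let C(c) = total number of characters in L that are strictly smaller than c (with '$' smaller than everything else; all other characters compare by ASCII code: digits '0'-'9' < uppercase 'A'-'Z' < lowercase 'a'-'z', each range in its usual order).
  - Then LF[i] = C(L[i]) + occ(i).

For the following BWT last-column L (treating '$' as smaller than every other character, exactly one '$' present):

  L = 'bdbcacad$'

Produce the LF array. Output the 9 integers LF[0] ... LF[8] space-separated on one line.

Answer: 3 7 4 5 1 6 2 8 0

Derivation:
Char counts: '$':1, 'a':2, 'b':2, 'c':2, 'd':2
C (first-col start): C('$')=0, C('a')=1, C('b')=3, C('c')=5, C('d')=7
L[0]='b': occ=0, LF[0]=C('b')+0=3+0=3
L[1]='d': occ=0, LF[1]=C('d')+0=7+0=7
L[2]='b': occ=1, LF[2]=C('b')+1=3+1=4
L[3]='c': occ=0, LF[3]=C('c')+0=5+0=5
L[4]='a': occ=0, LF[4]=C('a')+0=1+0=1
L[5]='c': occ=1, LF[5]=C('c')+1=5+1=6
L[6]='a': occ=1, LF[6]=C('a')+1=1+1=2
L[7]='d': occ=1, LF[7]=C('d')+1=7+1=8
L[8]='$': occ=0, LF[8]=C('$')+0=0+0=0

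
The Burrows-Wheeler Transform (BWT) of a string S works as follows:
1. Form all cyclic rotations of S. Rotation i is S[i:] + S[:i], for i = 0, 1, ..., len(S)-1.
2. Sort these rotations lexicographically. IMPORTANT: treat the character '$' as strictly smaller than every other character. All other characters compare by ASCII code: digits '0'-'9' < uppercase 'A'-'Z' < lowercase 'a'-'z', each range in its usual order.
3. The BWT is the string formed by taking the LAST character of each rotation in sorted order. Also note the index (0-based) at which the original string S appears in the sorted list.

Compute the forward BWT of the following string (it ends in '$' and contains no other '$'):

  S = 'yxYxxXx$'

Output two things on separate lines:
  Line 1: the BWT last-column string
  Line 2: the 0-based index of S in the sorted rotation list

Answer: xxxXxyY$
7

Derivation:
All 8 rotations (rotation i = S[i:]+S[:i]):
  rot[0] = yxYxxXx$
  rot[1] = xYxxXx$y
  rot[2] = YxxXx$yx
  rot[3] = xxXx$yxY
  rot[4] = xXx$yxYx
  rot[5] = Xx$yxYxx
  rot[6] = x$yxYxxX
  rot[7] = $yxYxxXx
Sorted (with $ < everything):
  sorted[0] = $yxYxxXx  (last char: 'x')
  sorted[1] = Xx$yxYxx  (last char: 'x')
  sorted[2] = YxxXx$yx  (last char: 'x')
  sorted[3] = x$yxYxxX  (last char: 'X')
  sorted[4] = xXx$yxYx  (last char: 'x')
  sorted[5] = xYxxXx$y  (last char: 'y')
  sorted[6] = xxXx$yxY  (last char: 'Y')
  sorted[7] = yxYxxXx$  (last char: '$')
Last column: xxxXxyY$
Original string S is at sorted index 7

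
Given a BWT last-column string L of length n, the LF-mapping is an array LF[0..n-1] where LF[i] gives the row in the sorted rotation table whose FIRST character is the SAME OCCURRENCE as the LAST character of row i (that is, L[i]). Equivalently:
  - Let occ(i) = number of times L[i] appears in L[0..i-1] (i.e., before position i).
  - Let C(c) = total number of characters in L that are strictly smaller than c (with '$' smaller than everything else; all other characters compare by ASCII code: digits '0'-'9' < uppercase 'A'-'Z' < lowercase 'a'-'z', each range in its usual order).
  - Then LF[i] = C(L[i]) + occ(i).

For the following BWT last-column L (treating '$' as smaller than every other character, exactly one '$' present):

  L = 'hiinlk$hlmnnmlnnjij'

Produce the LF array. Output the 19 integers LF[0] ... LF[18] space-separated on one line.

Char counts: '$':1, 'h':2, 'i':3, 'j':2, 'k':1, 'l':3, 'm':2, 'n':5
C (first-col start): C('$')=0, C('h')=1, C('i')=3, C('j')=6, C('k')=8, C('l')=9, C('m')=12, C('n')=14
L[0]='h': occ=0, LF[0]=C('h')+0=1+0=1
L[1]='i': occ=0, LF[1]=C('i')+0=3+0=3
L[2]='i': occ=1, LF[2]=C('i')+1=3+1=4
L[3]='n': occ=0, LF[3]=C('n')+0=14+0=14
L[4]='l': occ=0, LF[4]=C('l')+0=9+0=9
L[5]='k': occ=0, LF[5]=C('k')+0=8+0=8
L[6]='$': occ=0, LF[6]=C('$')+0=0+0=0
L[7]='h': occ=1, LF[7]=C('h')+1=1+1=2
L[8]='l': occ=1, LF[8]=C('l')+1=9+1=10
L[9]='m': occ=0, LF[9]=C('m')+0=12+0=12
L[10]='n': occ=1, LF[10]=C('n')+1=14+1=15
L[11]='n': occ=2, LF[11]=C('n')+2=14+2=16
L[12]='m': occ=1, LF[12]=C('m')+1=12+1=13
L[13]='l': occ=2, LF[13]=C('l')+2=9+2=11
L[14]='n': occ=3, LF[14]=C('n')+3=14+3=17
L[15]='n': occ=4, LF[15]=C('n')+4=14+4=18
L[16]='j': occ=0, LF[16]=C('j')+0=6+0=6
L[17]='i': occ=2, LF[17]=C('i')+2=3+2=5
L[18]='j': occ=1, LF[18]=C('j')+1=6+1=7

Answer: 1 3 4 14 9 8 0 2 10 12 15 16 13 11 17 18 6 5 7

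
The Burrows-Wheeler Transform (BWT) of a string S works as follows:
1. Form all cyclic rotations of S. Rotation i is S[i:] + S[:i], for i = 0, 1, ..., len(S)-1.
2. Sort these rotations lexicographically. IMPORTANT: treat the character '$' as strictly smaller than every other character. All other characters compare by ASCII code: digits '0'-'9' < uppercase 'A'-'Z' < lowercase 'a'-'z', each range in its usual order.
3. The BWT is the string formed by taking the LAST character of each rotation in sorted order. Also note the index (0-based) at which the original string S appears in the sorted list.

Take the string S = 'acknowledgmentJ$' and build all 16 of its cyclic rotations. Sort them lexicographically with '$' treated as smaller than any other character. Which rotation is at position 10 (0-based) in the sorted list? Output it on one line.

Answer: mentJ$acknowledg

Derivation:
All 16 rotations (rotation i = S[i:]+S[:i]):
  rot[0] = acknowledgmentJ$
  rot[1] = cknowledgmentJ$a
  rot[2] = knowledgmentJ$ac
  rot[3] = nowledgmentJ$ack
  rot[4] = owledgmentJ$ackn
  rot[5] = wledgmentJ$ackno
  rot[6] = ledgmentJ$acknow
  rot[7] = edgmentJ$acknowl
  rot[8] = dgmentJ$acknowle
  rot[9] = gmentJ$acknowled
  rot[10] = mentJ$acknowledg
  rot[11] = entJ$acknowledgm
  rot[12] = ntJ$acknowledgme
  rot[13] = tJ$acknowledgmen
  rot[14] = J$acknowledgment
  rot[15] = $acknowledgmentJ
Sorted (with $ < everything):
  sorted[0] = $acknowledgmentJ
  sorted[1] = J$acknowledgment
  sorted[2] = acknowledgmentJ$
  sorted[3] = cknowledgmentJ$a
  sorted[4] = dgmentJ$acknowle
  sorted[5] = edgmentJ$acknowl
  sorted[6] = entJ$acknowledgm
  sorted[7] = gmentJ$acknowled
  sorted[8] = knowledgmentJ$ac
  sorted[9] = ledgmentJ$acknow
  sorted[10] = mentJ$acknowledg
  sorted[11] = nowledgmentJ$ack
  sorted[12] = ntJ$acknowledgme
  sorted[13] = owledgmentJ$ackn
  sorted[14] = tJ$acknowledgmen
  sorted[15] = wledgmentJ$ackno
sorted[10] = mentJ$acknowledg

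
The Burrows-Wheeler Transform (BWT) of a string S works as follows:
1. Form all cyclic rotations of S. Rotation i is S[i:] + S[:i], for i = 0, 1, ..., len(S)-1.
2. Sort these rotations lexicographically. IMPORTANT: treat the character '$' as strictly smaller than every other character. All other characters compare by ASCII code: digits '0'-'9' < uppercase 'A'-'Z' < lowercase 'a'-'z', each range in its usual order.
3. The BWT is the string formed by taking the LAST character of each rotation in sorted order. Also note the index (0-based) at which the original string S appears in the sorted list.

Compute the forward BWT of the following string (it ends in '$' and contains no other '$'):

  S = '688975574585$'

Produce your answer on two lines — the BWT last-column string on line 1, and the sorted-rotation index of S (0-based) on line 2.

Answer: 578754$595688
6

Derivation:
All 13 rotations (rotation i = S[i:]+S[:i]):
  rot[0] = 688975574585$
  rot[1] = 88975574585$6
  rot[2] = 8975574585$68
  rot[3] = 975574585$688
  rot[4] = 75574585$6889
  rot[5] = 5574585$68897
  rot[6] = 574585$688975
  rot[7] = 74585$6889755
  rot[8] = 4585$68897557
  rot[9] = 585$688975574
  rot[10] = 85$6889755745
  rot[11] = 5$68897557458
  rot[12] = $688975574585
Sorted (with $ < everything):
  sorted[0] = $688975574585  (last char: '5')
  sorted[1] = 4585$68897557  (last char: '7')
  sorted[2] = 5$68897557458  (last char: '8')
  sorted[3] = 5574585$68897  (last char: '7')
  sorted[4] = 574585$688975  (last char: '5')
  sorted[5] = 585$688975574  (last char: '4')
  sorted[6] = 688975574585$  (last char: '$')
  sorted[7] = 74585$6889755  (last char: '5')
  sorted[8] = 75574585$6889  (last char: '9')
  sorted[9] = 85$6889755745  (last char: '5')
  sorted[10] = 88975574585$6  (last char: '6')
  sorted[11] = 8975574585$68  (last char: '8')
  sorted[12] = 975574585$688  (last char: '8')
Last column: 578754$595688
Original string S is at sorted index 6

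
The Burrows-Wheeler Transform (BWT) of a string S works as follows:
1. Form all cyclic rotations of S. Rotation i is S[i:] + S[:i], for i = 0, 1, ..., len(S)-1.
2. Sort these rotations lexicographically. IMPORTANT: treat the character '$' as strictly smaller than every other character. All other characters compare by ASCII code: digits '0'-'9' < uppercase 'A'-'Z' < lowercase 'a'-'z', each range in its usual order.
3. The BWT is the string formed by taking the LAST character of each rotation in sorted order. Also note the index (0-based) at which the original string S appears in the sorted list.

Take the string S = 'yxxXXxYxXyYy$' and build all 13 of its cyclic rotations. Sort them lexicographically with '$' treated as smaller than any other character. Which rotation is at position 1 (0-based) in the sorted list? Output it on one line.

Answer: XXxYxXyYy$yxx

Derivation:
All 13 rotations (rotation i = S[i:]+S[:i]):
  rot[0] = yxxXXxYxXyYy$
  rot[1] = xxXXxYxXyYy$y
  rot[2] = xXXxYxXyYy$yx
  rot[3] = XXxYxXyYy$yxx
  rot[4] = XxYxXyYy$yxxX
  rot[5] = xYxXyYy$yxxXX
  rot[6] = YxXyYy$yxxXXx
  rot[7] = xXyYy$yxxXXxY
  rot[8] = XyYy$yxxXXxYx
  rot[9] = yYy$yxxXXxYxX
  rot[10] = Yy$yxxXXxYxXy
  rot[11] = y$yxxXXxYxXyY
  rot[12] = $yxxXXxYxXyYy
Sorted (with $ < everything):
  sorted[0] = $yxxXXxYxXyYy
  sorted[1] = XXxYxXyYy$yxx
  sorted[2] = XxYxXyYy$yxxX
  sorted[3] = XyYy$yxxXXxYx
  sorted[4] = YxXyYy$yxxXXx
  sorted[5] = Yy$yxxXXxYxXy
  sorted[6] = xXXxYxXyYy$yx
  sorted[7] = xXyYy$yxxXXxY
  sorted[8] = xYxXyYy$yxxXX
  sorted[9] = xxXXxYxXyYy$y
  sorted[10] = y$yxxXXxYxXyY
  sorted[11] = yYy$yxxXXxYxX
  sorted[12] = yxxXXxYxXyYy$
sorted[1] = XXxYxXyYy$yxx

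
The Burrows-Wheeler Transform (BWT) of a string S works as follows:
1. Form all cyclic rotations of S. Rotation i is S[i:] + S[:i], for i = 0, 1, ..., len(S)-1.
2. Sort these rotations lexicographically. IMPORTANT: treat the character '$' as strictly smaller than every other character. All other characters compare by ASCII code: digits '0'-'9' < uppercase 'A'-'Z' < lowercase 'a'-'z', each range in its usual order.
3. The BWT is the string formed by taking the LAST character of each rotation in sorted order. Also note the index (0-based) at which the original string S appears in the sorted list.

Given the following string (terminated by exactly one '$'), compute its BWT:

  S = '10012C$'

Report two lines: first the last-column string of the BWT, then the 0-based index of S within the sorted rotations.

Answer: C10$012
3

Derivation:
All 7 rotations (rotation i = S[i:]+S[:i]):
  rot[0] = 10012C$
  rot[1] = 0012C$1
  rot[2] = 012C$10
  rot[3] = 12C$100
  rot[4] = 2C$1001
  rot[5] = C$10012
  rot[6] = $10012C
Sorted (with $ < everything):
  sorted[0] = $10012C  (last char: 'C')
  sorted[1] = 0012C$1  (last char: '1')
  sorted[2] = 012C$10  (last char: '0')
  sorted[3] = 10012C$  (last char: '$')
  sorted[4] = 12C$100  (last char: '0')
  sorted[5] = 2C$1001  (last char: '1')
  sorted[6] = C$10012  (last char: '2')
Last column: C10$012
Original string S is at sorted index 3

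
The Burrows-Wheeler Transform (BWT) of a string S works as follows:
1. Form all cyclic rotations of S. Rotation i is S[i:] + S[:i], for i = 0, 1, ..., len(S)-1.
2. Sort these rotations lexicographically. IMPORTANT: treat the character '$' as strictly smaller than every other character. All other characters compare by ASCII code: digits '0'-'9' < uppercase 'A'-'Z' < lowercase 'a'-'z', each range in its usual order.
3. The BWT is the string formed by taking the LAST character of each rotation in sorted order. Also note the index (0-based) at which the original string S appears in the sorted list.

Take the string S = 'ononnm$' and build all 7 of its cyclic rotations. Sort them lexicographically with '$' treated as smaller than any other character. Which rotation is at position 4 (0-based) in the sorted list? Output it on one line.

All 7 rotations (rotation i = S[i:]+S[:i]):
  rot[0] = ononnm$
  rot[1] = nonnm$o
  rot[2] = onnm$on
  rot[3] = nnm$ono
  rot[4] = nm$onon
  rot[5] = m$ononn
  rot[6] = $ononnm
Sorted (with $ < everything):
  sorted[0] = $ononnm
  sorted[1] = m$ononn
  sorted[2] = nm$onon
  sorted[3] = nnm$ono
  sorted[4] = nonnm$o
  sorted[5] = onnm$on
  sorted[6] = ononnm$
sorted[4] = nonnm$o

Answer: nonnm$o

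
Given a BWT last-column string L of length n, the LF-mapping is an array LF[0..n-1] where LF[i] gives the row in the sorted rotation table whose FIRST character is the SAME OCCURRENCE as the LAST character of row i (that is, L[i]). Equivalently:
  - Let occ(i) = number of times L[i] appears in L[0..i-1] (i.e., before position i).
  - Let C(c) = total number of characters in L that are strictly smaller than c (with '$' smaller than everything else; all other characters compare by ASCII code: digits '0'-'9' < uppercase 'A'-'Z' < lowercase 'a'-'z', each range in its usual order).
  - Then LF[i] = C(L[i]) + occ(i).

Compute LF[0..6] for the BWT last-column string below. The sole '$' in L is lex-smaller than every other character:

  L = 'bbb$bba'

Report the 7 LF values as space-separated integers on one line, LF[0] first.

Answer: 2 3 4 0 5 6 1

Derivation:
Char counts: '$':1, 'a':1, 'b':5
C (first-col start): C('$')=0, C('a')=1, C('b')=2
L[0]='b': occ=0, LF[0]=C('b')+0=2+0=2
L[1]='b': occ=1, LF[1]=C('b')+1=2+1=3
L[2]='b': occ=2, LF[2]=C('b')+2=2+2=4
L[3]='$': occ=0, LF[3]=C('$')+0=0+0=0
L[4]='b': occ=3, LF[4]=C('b')+3=2+3=5
L[5]='b': occ=4, LF[5]=C('b')+4=2+4=6
L[6]='a': occ=0, LF[6]=C('a')+0=1+0=1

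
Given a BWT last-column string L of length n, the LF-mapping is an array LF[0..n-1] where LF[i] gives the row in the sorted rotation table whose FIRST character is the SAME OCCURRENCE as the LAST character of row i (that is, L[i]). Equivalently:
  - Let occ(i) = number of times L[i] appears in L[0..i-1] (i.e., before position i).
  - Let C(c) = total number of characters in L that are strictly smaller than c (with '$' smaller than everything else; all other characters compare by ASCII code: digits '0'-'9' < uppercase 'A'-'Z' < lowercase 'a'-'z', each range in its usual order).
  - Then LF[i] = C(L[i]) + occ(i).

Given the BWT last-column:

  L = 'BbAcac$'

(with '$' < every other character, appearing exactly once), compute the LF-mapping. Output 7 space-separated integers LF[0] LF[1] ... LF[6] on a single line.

Answer: 2 4 1 5 3 6 0

Derivation:
Char counts: '$':1, 'A':1, 'B':1, 'a':1, 'b':1, 'c':2
C (first-col start): C('$')=0, C('A')=1, C('B')=2, C('a')=3, C('b')=4, C('c')=5
L[0]='B': occ=0, LF[0]=C('B')+0=2+0=2
L[1]='b': occ=0, LF[1]=C('b')+0=4+0=4
L[2]='A': occ=0, LF[2]=C('A')+0=1+0=1
L[3]='c': occ=0, LF[3]=C('c')+0=5+0=5
L[4]='a': occ=0, LF[4]=C('a')+0=3+0=3
L[5]='c': occ=1, LF[5]=C('c')+1=5+1=6
L[6]='$': occ=0, LF[6]=C('$')+0=0+0=0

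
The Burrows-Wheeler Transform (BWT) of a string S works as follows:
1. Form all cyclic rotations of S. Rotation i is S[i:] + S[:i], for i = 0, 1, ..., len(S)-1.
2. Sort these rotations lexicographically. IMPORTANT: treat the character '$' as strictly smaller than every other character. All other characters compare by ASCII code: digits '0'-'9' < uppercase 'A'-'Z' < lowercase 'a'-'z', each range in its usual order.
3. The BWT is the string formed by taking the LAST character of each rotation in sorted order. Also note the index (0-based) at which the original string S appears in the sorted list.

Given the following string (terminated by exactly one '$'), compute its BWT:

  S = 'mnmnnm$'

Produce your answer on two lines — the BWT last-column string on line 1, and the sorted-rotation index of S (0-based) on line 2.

All 7 rotations (rotation i = S[i:]+S[:i]):
  rot[0] = mnmnnm$
  rot[1] = nmnnm$m
  rot[2] = mnnm$mn
  rot[3] = nnm$mnm
  rot[4] = nm$mnmn
  rot[5] = m$mnmnn
  rot[6] = $mnmnnm
Sorted (with $ < everything):
  sorted[0] = $mnmnnm  (last char: 'm')
  sorted[1] = m$mnmnn  (last char: 'n')
  sorted[2] = mnmnnm$  (last char: '$')
  sorted[3] = mnnm$mn  (last char: 'n')
  sorted[4] = nm$mnmn  (last char: 'n')
  sorted[5] = nmnnm$m  (last char: 'm')
  sorted[6] = nnm$mnm  (last char: 'm')
Last column: mn$nnmm
Original string S is at sorted index 2

Answer: mn$nnmm
2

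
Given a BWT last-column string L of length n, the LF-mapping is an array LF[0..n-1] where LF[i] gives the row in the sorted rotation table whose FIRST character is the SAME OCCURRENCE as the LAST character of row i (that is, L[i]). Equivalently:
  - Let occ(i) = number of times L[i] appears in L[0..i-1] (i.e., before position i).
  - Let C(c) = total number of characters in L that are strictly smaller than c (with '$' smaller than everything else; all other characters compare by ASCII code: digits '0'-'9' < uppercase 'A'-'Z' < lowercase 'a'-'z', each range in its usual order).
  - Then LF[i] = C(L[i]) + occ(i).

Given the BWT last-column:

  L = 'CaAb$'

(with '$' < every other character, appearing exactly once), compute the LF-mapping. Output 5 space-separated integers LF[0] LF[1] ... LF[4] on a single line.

Char counts: '$':1, 'A':1, 'C':1, 'a':1, 'b':1
C (first-col start): C('$')=0, C('A')=1, C('C')=2, C('a')=3, C('b')=4
L[0]='C': occ=0, LF[0]=C('C')+0=2+0=2
L[1]='a': occ=0, LF[1]=C('a')+0=3+0=3
L[2]='A': occ=0, LF[2]=C('A')+0=1+0=1
L[3]='b': occ=0, LF[3]=C('b')+0=4+0=4
L[4]='$': occ=0, LF[4]=C('$')+0=0+0=0

Answer: 2 3 1 4 0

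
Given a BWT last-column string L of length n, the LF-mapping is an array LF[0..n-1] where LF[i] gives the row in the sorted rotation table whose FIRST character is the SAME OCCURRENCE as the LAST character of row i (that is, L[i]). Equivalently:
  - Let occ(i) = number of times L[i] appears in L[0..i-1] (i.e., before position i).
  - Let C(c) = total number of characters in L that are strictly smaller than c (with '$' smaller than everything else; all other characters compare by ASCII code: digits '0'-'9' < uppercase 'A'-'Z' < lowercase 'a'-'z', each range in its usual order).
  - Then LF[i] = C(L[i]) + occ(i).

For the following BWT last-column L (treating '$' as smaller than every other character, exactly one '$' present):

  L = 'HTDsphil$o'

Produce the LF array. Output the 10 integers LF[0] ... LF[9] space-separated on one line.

Answer: 2 3 1 9 8 4 5 6 0 7

Derivation:
Char counts: '$':1, 'D':1, 'H':1, 'T':1, 'h':1, 'i':1, 'l':1, 'o':1, 'p':1, 's':1
C (first-col start): C('$')=0, C('D')=1, C('H')=2, C('T')=3, C('h')=4, C('i')=5, C('l')=6, C('o')=7, C('p')=8, C('s')=9
L[0]='H': occ=0, LF[0]=C('H')+0=2+0=2
L[1]='T': occ=0, LF[1]=C('T')+0=3+0=3
L[2]='D': occ=0, LF[2]=C('D')+0=1+0=1
L[3]='s': occ=0, LF[3]=C('s')+0=9+0=9
L[4]='p': occ=0, LF[4]=C('p')+0=8+0=8
L[5]='h': occ=0, LF[5]=C('h')+0=4+0=4
L[6]='i': occ=0, LF[6]=C('i')+0=5+0=5
L[7]='l': occ=0, LF[7]=C('l')+0=6+0=6
L[8]='$': occ=0, LF[8]=C('$')+0=0+0=0
L[9]='o': occ=0, LF[9]=C('o')+0=7+0=7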